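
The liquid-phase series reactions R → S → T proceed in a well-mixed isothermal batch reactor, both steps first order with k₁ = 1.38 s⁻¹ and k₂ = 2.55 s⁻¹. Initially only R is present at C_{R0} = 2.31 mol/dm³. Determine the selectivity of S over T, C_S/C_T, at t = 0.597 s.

0.864

Solving the coupled first-order balances gives C_S(t) = [k₁/(k₂−k₁)]·C_{R0}·(e^(−k₁t) − e^(−k₂t)).
e^(−k₁t) = e^(−1.38×0.597) = e^(−0.8239) = 0.4387; e^(−k₂t) = e^(−1.522) = 0.2182.
C_S = 1.38×2.31/(2.55−1.38) × (0.4387−0.2182) = 2.725×0.2205 = 0.6009 mol/dm³.
C_R = C_{R0}e^(−k₁t) = 1.013 mol/dm³, so C_T = C_{R0}−C_R−C_S = 0.6956 mol/dm³; C_S/C_T = 0.864.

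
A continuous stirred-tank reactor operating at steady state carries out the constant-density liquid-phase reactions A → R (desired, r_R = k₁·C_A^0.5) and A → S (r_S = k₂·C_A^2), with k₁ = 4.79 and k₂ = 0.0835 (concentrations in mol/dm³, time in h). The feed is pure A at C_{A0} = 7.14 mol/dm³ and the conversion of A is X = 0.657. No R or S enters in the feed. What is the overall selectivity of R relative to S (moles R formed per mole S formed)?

15.0

Exit C_A = C_{A0}(1−X) = 7.14×0.343 = 2.449 mol/dm³.
A CSTR operates uniformly at the exit composition, giving r_R = 7.496 and r_S = 0.5008 (each k·C_A^n at C_A = 2.449).
Overall selectivity = C_R/C_S = r_Rτ/(r_Sτ) = r_R/r_S = 15.0.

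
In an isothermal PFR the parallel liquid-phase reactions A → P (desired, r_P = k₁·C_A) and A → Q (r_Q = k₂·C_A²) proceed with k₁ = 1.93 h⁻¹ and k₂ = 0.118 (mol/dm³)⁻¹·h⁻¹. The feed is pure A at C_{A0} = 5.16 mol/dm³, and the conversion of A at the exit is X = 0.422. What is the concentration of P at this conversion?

1.75 mol/dm³

C_A = C_{A0}(1−X) = 2.982 mol/dm³.
Along a PFR/batch, dC_P/dC_A = −r_P/(r_P+r_Q) = −k₁/(k₁+k₂·C_A).
Integrating from C_{A0} to C_A: C_P = (1.93/0.118)·ln[(1.93+0.118·5.16)/(1.93+0.118·2.98)] = 16.36·ln(2.539/2.282) = 1.745 mol/dm³.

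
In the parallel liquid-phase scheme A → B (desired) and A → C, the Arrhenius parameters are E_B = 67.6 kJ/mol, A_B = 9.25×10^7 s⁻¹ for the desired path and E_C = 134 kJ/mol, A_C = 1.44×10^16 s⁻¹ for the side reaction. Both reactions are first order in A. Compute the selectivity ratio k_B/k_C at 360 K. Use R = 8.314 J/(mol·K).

27.7

k_B/k_C = (A_B/A_C)·exp[−(E_B−E_C)/(RT)] = (A_B/A_C)·exp[(E_C−E_B)/(RT)].
(E_C−E_B)/(RT) = (134−67.6)×10³/(8.314×360) = 66400/2993 = 22.18.
k_B/k_C = (9.25×10^7/1.44×10^16)·exp(22.18) = 6.424×10^-9 × 4.313×10^9 = 27.7.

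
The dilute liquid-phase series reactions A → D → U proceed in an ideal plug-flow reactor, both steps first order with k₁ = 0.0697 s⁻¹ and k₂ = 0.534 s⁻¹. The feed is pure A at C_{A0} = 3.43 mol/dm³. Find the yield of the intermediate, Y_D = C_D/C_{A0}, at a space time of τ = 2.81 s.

For first-order series with pure A initially, C_D(τ) = k₁C_{A0}/(k₂−k₁)·(e^(−k₁τ) − e^(−k₂τ)).
e^(−k₁τ) = e^(−0.0697×2.81) = e^(−0.1959) = 0.8221; e^(−k₂τ) = e^(−1.501) = 0.2230.
C_D = 0.0697×3.43/(0.534−0.0697) × (0.8221−0.2230) = 0.5149×0.5991 = 0.3085 mol/dm³.
Y_D = C_D/C_{A0} = 0.3085/3.43 = 0.0899.

0.0899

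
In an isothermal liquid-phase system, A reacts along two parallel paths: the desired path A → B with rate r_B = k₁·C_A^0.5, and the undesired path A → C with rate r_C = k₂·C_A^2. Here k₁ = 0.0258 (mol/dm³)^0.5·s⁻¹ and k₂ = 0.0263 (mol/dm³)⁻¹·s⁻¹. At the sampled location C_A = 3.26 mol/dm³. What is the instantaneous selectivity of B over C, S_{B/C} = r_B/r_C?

S_{B/C} = r_B/r_C = (k₁·C_A^0.5)/(k₂·C_A^2) = (k₁/k₂)·C_A^-1.5.
= (0.0258×3.260^0.5) / (0.0263×3.260^2) = 0.04658/0.2795 = 0.167.
The undesired path is higher order in A, so low C_A (CSTR or dilute feed) favours B.

0.167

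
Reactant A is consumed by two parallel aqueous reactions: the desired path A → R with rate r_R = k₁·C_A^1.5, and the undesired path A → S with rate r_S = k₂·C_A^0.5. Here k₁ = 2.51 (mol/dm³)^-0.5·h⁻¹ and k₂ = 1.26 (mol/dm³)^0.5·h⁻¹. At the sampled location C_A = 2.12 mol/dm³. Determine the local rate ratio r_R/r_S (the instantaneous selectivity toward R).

S_{R/S} = r_R/r_S = (k₁·C_A^1.5)/(k₂·C_A^0.5) = (k₁/k₂)·C_A.
= (2.51×2.120^1.5) / (1.26×2.120^0.5) = 7.748/1.835 = 4.22.
Since the desired path is higher order in A, keeping C_A high (PFR or concentrated feed) favours R.

4.22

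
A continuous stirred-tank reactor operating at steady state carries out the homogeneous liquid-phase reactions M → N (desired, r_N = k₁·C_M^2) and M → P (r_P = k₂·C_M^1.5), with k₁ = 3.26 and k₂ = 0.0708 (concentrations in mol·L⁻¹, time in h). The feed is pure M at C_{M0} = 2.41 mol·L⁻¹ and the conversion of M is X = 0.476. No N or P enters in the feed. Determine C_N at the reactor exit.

Exit C_M = C_{M0}(1−X) = 2.41×0.524 = 1.263 mol·L⁻¹.
In a CSTR the entire volume is at exit conditions, so r_N = 3.26×1.263^2 = 5.199 and r_P = 0.0708×1.263^1.5 = 0.1005.
Fraction of consumed M going to N: r_N/(r_N+r_P) = 0.9810.
C_N = 0.9810·C_{M0}·X = 0.9810×2.41×0.476 = 1.13 mol·L⁻¹.

1.13 mol·L⁻¹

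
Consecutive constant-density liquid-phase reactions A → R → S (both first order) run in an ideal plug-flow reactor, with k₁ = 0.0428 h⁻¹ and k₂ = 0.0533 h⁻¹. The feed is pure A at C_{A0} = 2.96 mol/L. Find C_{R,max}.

0.972 mol/L

Evaluating C_R at τ_opt = ln(k₂/k₁)/(k₂−k₁) gives C_{R,max}/C_{A0} = (k₁/k₂)^[k₂/(k₂−k₁)].
= (0.0428/0.0533)^(0.0533/(0.0533−0.0428)) = (0.8030)^(5.076) = 0.3283.
C_{R,max} = 0.3283×2.96 = 0.972 mol/L.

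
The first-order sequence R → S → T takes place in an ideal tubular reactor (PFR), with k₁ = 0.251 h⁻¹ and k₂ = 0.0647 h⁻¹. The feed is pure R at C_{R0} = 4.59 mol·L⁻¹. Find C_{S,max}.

At the optimum, C_{S,max}/C_{R0} = (k₁/k₂)^[k₂/(k₂−k₁)].
= (0.251/0.0647)^(0.0647/(0.0647−0.251)) = (3.879)^(-0.3473) = 0.6245.
C_{S,max} = 0.6245×4.59 = 2.87 mol·L⁻¹.

2.87 mol·L⁻¹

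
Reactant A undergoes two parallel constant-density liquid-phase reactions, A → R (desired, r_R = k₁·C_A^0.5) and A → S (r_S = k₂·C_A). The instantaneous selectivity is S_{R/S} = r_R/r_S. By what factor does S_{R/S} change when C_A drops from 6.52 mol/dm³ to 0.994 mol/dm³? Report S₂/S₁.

S_{R/S} = (k₁/k₂)·C_A^-0.5, so S₂/S₁ = (C_{A,2}/C_{A,1})^-0.5.
= (0.994/6.52)^(-0.5) = (0.1525)^(-0.5) = 2.56.
Selectivity toward R rises as C_A falls — low-concentration operation is favoured.

2.56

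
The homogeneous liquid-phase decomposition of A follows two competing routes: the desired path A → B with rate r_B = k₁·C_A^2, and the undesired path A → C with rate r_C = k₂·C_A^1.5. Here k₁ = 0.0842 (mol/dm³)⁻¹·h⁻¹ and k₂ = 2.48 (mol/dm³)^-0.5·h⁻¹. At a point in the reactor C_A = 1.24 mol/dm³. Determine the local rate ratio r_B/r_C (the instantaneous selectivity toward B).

S_{B/C} = r_B/r_C = (k₁·C_A^2)/(k₂·C_A^1.5) = (k₁/k₂)·C_A^0.5.
= (0.0842×1.240^2) / (2.48×1.240^1.5) = 0.1295/3.424 = 0.0378.
Since the desired path is higher order in A, keeping C_A high (PFR or concentrated feed) favours B.

0.0378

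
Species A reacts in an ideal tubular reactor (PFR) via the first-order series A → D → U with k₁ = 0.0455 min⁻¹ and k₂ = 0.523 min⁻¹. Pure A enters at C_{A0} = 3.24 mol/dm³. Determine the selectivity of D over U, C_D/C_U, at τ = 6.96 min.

The intermediate concentration in a first-order A→B→C sequence is C_D = k₁C_{A0}(e^(−k₁τ) − e^(−k₂τ))/(k₂−k₁).
e^(−k₁τ) = e^(−0.0455×6.96) = e^(−0.3167) = 0.7286; e^(−k₂τ) = e^(−3.640) = 0.02625.
C_D = 0.0455×3.24/(0.523−0.0455) × (0.7286−0.02625) = 0.3087×0.7023 = 0.2168 mol/dm³.
C_A = C_{A0}e^(−k₁τ) = 2.361 mol/dm³, so C_U = C_{A0}−C_A−C_D = 0.6626 mol/dm³; C_D/C_U = 0.327.

0.327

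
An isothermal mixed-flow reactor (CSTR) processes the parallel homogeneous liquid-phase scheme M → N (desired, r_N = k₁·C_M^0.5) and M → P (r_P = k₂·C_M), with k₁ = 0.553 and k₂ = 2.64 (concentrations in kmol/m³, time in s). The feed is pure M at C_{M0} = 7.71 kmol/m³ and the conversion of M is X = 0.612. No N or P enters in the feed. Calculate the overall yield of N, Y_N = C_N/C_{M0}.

Exit C_M = C_{M0}(1−X) = 7.71×0.388 = 2.991 kmol/m³.
A CSTR operates uniformly at the exit composition, giving r_N = 0.9565 and r_P = 7.898 (each k·C_M^n at C_M = 2.991).
Fraction of consumed M going to N: r_N/(r_N+r_P) = 0.1080.
C_N = 0.1080·C_{M0}·X = 0.1080×7.71×0.612 = 0.510 kmol/m³; Y_N = C_N/C_{M0} = 0.0661.

0.0661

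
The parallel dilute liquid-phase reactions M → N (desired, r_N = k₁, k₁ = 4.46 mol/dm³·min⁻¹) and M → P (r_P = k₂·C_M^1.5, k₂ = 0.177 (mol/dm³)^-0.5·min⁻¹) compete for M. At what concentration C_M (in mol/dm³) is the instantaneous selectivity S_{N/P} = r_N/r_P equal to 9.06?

S_{N/P} = (k₁/k₂)·C_M^-1.5 ⇒ C_M = (S·k₂/k₁)^(1/(-1.5)).
= (9.06×0.177/4.46)^(-0.6667) = (0.3596)^(-0.6667) = 1.98 mol/dm³.

1.98 mol/dm³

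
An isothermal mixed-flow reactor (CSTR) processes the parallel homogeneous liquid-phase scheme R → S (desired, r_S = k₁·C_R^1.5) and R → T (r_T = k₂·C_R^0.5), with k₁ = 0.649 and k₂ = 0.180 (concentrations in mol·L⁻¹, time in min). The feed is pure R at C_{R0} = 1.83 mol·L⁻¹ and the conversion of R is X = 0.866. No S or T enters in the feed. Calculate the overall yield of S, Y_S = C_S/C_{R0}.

Exit C_R = C_{R0}(1−X) = 1.83×0.134 = 0.2452 mol·L⁻¹.
A CSTR operates uniformly at the exit composition, giving r_S = 0.07881 and r_T = 0.08914 (each k·C_R^n at C_R = 0.2452).
Fraction of consumed R going to S: r_S/(r_S+r_T) = 0.4693.
C_S = 0.4693·C_{R0}·X = 0.4693×1.83×0.866 = 0.744 mol·L⁻¹; Y_S = C_S/C_{R0} = 0.406.

0.406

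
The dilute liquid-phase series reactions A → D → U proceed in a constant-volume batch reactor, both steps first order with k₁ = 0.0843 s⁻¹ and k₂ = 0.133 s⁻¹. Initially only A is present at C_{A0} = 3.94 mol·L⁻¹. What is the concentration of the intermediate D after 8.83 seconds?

1.13 mol·L⁻¹

The intermediate concentration in a first-order A→B→C sequence is C_D = k₁C_{A0}(e^(−k₁t) − e^(−k₂t))/(k₂−k₁).
e^(−k₁t) = e^(−0.0843×8.83) = e^(−0.7444) = 0.4750; e^(−k₂t) = e^(−1.174) = 0.3090.
C_D = 0.0843×3.94/(0.133−0.0843) × (0.4750−0.3090) = 6.820×0.1660 = 1.132 mol·L⁻¹.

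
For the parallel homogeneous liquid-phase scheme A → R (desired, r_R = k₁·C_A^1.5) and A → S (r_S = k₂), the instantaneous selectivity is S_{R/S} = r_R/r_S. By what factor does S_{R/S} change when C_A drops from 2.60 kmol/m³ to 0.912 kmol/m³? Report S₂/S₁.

0.208

S_{R/S} = (k₁/k₂)·C_A^1.5, so S₂/S₁ = (C_{A,2}/C_{A,1})^1.5.
= (0.912/2.60)^1.5 = (0.3508)^1.5 = 0.208.
Selectivity toward R falls as C_A falls — high-concentration operation is favoured.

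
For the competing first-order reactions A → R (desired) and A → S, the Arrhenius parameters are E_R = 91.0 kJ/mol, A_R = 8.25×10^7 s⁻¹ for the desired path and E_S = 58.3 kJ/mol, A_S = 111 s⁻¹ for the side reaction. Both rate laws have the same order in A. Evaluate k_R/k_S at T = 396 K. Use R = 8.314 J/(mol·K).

36.1

k_R/k_S = (A_R/A_S)·exp[−(E_R−E_S)/(RT)] = (A_R/A_S)·exp[(E_S−E_R)/(RT)].
(E_S−E_R)/(RT) = (58.3−91.0)×10³/(8.314×396) = -32700/3292 = -9.932.
k_R/k_S = (8.25×10^7/111)·exp(-9.932) = 7.432×10^5 × 4.859×10^-5 = 36.1.
Since E_R > E_S, raising the temperature improves selectivity toward R.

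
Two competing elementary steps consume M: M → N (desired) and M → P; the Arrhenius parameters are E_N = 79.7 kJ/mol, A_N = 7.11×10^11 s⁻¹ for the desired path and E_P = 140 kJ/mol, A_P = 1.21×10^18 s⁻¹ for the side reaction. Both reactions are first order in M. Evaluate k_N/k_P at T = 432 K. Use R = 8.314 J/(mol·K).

k_N/k_P = (A_N/A_P)·exp[−(E_N−E_P)/(RT)] = (A_N/A_P)·exp[(E_P−E_N)/(RT)].
(E_P−E_N)/(RT) = (140−79.7)×10³/(8.314×432) = 60300/3592 = 16.79.
k_N/k_P = (7.11×10^11/1.21×10^18)·exp(16.79) = 5.876×10^-7 × 1.956×10^7 = 11.5.
Since E_N < E_P, lowering the temperature improves selectivity toward N.

11.5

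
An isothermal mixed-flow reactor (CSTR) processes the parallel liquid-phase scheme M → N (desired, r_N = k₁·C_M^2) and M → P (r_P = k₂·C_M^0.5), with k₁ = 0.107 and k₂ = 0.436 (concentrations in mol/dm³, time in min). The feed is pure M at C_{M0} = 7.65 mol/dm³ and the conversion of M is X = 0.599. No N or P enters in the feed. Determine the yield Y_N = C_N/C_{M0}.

Exit C_M = C_{M0}(1−X) = 7.65×0.401 = 3.068 mol/dm³.
Rates in a CSTR are evaluated at the outlet concentration: r_N = 0.107×3.068^2 = 1.007, r_P = 0.436×3.068^0.5 = 0.7636.
Fraction of consumed M going to N: r_N/(r_N+r_P) = 0.5687.
C_N = 0.5687·C_{M0}·X = 0.5687×7.65×0.599 = 2.61 mol/dm³; Y_N = C_N/C_{M0} = 0.341.

0.341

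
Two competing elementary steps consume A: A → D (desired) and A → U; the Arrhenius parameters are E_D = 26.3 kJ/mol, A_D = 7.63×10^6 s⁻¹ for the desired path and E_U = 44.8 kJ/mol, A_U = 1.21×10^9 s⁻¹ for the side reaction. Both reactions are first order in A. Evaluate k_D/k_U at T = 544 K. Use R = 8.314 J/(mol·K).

0.377

With equal orders, S_{D/U} = k_D/k_U = (A_D/A_U)·exp[(E_U−E_D)/(RT)].
(E_U−E_D)/(RT) = (44.8−26.3)×10³/(8.314×544) = 18500/4523 = 4.090.
k_D/k_U = (7.63×10^6/1.21×10^9)·exp(4.090) = 0.006306 × 59.76 = 0.377.
Since E_D < E_U, lowering the temperature improves selectivity toward D.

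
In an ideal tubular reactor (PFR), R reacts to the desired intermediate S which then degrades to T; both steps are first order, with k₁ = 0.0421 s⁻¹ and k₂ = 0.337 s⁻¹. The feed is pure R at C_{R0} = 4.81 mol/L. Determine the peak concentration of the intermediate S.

At the optimum, C_{S,max}/C_{R0} = (k₁/k₂)^[k₂/(k₂−k₁)].
= (0.0421/0.337)^(0.337/(0.337−0.0421)) = (0.1249)^(1.143) = 0.09283.
C_{S,max} = 0.09283×4.81 = 0.447 mol/L.

0.447 mol/L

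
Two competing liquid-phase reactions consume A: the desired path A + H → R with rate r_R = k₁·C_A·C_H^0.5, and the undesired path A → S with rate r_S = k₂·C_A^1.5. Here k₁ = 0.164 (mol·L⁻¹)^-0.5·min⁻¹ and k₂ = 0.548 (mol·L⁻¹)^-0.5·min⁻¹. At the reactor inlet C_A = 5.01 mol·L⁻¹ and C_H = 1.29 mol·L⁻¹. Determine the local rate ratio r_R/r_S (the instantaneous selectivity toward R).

0.152

S_{R/S} = r_R/r_S = (k₁·C_A·C_H^0.5)/(k₂·C_A^1.5) = (k₁/k₂)·C_A^-0.5·C_H^0.5.
= (0.164×5.010×1.290^0.5) / (0.548×5.010^1.5) = 0.9332/6.145 = 0.152.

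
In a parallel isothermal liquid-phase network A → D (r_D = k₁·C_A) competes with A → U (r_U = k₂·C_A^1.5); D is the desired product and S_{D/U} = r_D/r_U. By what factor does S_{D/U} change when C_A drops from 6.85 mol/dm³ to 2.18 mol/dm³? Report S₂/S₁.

S_{D/U} = (k₁/k₂)·C_A^-0.5, so S₂/S₁ = (C_{A,2}/C_{A,1})^-0.5.
= (2.18/6.85)^(-0.5) = (0.3182)^(-0.5) = 1.77.
Selectivity toward D rises as C_A falls — low-concentration operation is favoured.

1.77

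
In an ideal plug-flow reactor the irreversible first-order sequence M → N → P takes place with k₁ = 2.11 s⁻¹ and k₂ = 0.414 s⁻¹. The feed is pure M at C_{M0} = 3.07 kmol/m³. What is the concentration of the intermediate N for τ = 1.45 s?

1.92 kmol/m³

For first-order series with pure M initially, C_N(τ) = k₁C_{M0}/(k₂−k₁)·(e^(−k₁τ) − e^(−k₂τ)).
e^(−k₁τ) = e^(−2.11×1.45) = e^(−3.059) = 0.04691; e^(−k₂τ) = e^(−0.6003) = 0.5486.
C_N = 2.11×3.07/(0.414−2.11) × (0.04691−0.5486) = (-3.819)×(-0.5017) = 1.916 kmol/m³.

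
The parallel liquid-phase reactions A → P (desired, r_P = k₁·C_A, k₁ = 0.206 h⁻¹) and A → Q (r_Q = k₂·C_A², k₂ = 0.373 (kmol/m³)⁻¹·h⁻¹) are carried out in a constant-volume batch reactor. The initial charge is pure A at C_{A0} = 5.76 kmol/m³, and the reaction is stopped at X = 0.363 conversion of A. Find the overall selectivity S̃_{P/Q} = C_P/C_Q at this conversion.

0.119

C_A = C_{A0}(1−X) = 3.669 kmol/m³.
Along a PFR/batch, dC_P/dC_A = −r_P/(r_P+r_Q) = −k₁/(k₁+k₂·C_A).
Integrating from C_{A0} to C_A: C_P = (0.206/0.373)·ln[(0.206+0.373·5.76)/(0.206+0.373·3.67)] = 0.5523·ln(2.354/1.575) = 0.2222 kmol/m³.
C_Q = (C_{A0}−C_A)−C_P = 1.869 kmol/m³; S̃_{P/Q} = 0.2222/1.869 = 0.119.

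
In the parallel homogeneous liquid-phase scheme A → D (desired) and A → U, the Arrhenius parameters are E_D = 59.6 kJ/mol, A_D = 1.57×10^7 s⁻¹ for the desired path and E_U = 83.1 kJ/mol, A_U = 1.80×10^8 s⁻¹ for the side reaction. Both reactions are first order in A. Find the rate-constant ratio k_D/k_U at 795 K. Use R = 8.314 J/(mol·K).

With equal orders, S_{D/U} = k_D/k_U = (A_D/A_U)·exp[(E_U−E_D)/(RT)].
(E_U−E_D)/(RT) = (83.1−59.6)×10³/(8.314×795) = 23500/6610 = 3.555.
k_D/k_U = (1.57×10^7/1.80×10^8)·exp(3.555) = 0.08722 × 35.00 = 3.05.
Since E_D < E_U, lowering the temperature improves selectivity toward D.

3.05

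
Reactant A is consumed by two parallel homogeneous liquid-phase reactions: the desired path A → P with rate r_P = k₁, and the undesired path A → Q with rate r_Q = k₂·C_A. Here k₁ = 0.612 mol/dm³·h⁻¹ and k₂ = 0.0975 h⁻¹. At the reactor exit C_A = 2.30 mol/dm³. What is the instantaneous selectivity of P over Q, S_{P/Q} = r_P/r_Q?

2.73

S_{P/Q} = r_P/r_Q = (k₁)/(k₂·C_A) = (k₁/k₂)·C_A⁻¹.
= (0.612) / (0.0975×2.300) = 0.6120/0.2242 = 2.73.
The undesired path is higher order in A, so low C_A (CSTR or dilute feed) favours P.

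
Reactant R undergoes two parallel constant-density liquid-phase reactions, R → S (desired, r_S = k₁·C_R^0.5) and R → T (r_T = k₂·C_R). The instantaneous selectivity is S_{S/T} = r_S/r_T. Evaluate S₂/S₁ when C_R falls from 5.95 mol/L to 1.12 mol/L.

S_{S/T} = (k₁/k₂)·C_R^-0.5, so S₂/S₁ = (C_{R,2}/C_{R,1})^-0.5.
= (1.12/5.95)^(-0.5) = (0.1882)^(-0.5) = 2.30.
Selectivity toward S rises as C_R falls — low-concentration operation is favoured.

2.30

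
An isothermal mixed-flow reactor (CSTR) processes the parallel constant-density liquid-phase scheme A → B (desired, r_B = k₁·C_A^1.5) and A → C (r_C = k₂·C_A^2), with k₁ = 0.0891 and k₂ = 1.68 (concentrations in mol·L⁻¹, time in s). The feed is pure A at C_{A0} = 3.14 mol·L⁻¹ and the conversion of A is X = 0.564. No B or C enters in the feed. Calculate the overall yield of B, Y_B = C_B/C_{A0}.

Exit C_A = C_{A0}(1−X) = 3.14×0.436 = 1.369 mol·L⁻¹.
In a CSTR the entire volume is at exit conditions, so r_B = 0.0891×1.369^1.5 = 0.1427 and r_C = 1.68×1.369^2 = 3.149.
Fraction of consumed A going to B: r_B/(r_B+r_C) = 0.04336.
C_B = 0.04336·C_{A0}·X = 0.04336×3.14×0.564 = 0.0768 mol·L⁻¹; Y_B = C_B/C_{A0} = 0.0245.

0.0245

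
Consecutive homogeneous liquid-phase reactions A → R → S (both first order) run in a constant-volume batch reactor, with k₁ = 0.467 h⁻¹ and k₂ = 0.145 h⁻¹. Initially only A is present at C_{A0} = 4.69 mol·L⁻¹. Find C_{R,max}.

At the optimum, C_{R,max}/C_{A0} = (k₁/k₂)^[k₂/(k₂−k₁)].
= (0.467/0.145)^(0.145/(0.145−0.467)) = (3.221)^(-0.4503) = 0.5906.
C_{R,max} = 0.5906×4.69 = 2.77 mol·L⁻¹.

2.77 mol·L⁻¹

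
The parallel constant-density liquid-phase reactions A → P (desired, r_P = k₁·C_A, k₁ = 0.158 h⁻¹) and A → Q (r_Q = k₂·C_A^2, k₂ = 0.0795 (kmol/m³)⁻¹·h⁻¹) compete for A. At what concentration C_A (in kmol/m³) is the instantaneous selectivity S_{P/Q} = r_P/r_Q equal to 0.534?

S_{P/Q} = (k₁/k₂)·C_A⁻¹ ⇒ C_A = (S·k₂/k₁)^(-1).
= (0.534×0.0795/0.158)^(-1) = (0.2687)^(-1) = 3.72 kmol/m³.

3.72 kmol/m³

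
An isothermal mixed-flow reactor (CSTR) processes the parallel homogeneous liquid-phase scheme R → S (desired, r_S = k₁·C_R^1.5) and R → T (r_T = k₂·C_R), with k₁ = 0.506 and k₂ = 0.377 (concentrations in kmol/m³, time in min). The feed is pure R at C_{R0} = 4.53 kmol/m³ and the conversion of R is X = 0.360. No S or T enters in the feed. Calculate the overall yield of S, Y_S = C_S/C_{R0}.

0.250

Exit C_R = C_{R0}(1−X) = 4.53×0.640 = 2.899 kmol/m³.
A CSTR operates uniformly at the exit composition, giving r_S = 2.498 and r_T = 1.093 (each k·C_R^n at C_R = 2.899).
Fraction of consumed R going to S: r_S/(r_S+r_T) = 0.6956.
C_S = 0.6956·C_{R0}·X = 0.6956×4.53×0.360 = 1.13 kmol/m³; Y_S = C_S/C_{R0} = 0.250.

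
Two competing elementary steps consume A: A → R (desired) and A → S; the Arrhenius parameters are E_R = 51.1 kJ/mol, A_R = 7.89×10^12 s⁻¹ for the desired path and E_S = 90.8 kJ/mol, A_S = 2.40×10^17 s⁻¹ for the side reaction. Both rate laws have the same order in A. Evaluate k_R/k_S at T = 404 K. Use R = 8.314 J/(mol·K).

4.47

Since both paths have the same order in A, the concentration cancels and S_{R/S} = k_R/k_S = (A_R/A_S)·exp[(E_S−E_R)/(RT)].
(E_S−E_R)/(RT) = (90.8−51.1)×10³/(8.314×404) = 39700/3359 = 11.82.
k_R/k_S = (7.89×10^12/2.40×10^17)·exp(11.82) = 3.287×10^-5 × 1.359×10^5 = 4.47.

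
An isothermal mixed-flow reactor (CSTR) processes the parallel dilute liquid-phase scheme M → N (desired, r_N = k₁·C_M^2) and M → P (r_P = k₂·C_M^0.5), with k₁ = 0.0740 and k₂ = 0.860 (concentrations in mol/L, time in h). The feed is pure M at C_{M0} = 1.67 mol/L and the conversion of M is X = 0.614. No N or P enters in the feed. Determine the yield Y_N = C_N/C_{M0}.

0.0262

Exit C_M = C_{M0}(1−X) = 1.67×0.386 = 0.6446 mol/L.
A CSTR operates uniformly at the exit composition, giving r_N = 0.03075 and r_P = 0.6905 (each k·C_M^n at C_M = 0.6446).
Fraction of consumed M going to N: r_N/(r_N+r_P) = 0.04264.
C_N = 0.04264·C_{M0}·X = 0.04264×1.67×0.614 = 0.0437 mol/L; Y_N = C_N/C_{M0} = 0.0262.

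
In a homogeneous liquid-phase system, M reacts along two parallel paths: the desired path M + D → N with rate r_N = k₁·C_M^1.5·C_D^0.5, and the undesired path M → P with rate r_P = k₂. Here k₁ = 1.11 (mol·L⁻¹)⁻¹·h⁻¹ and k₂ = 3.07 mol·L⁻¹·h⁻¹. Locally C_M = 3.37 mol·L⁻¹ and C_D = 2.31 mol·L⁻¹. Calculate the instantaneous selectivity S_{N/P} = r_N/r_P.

3.40

S_{N/P} = r_N/r_P = (k₁·C_M^1.5·C_D^0.5)/(k₂) = (k₁/k₂)·C_M^1.5·C_D^0.5.
= (1.11×3.370^1.5×2.310^0.5) / (3.07) = 10.44/3.070 = 3.40.
Since the desired path is higher order in M, keeping C_M high (PFR or concentrated feed) favours N.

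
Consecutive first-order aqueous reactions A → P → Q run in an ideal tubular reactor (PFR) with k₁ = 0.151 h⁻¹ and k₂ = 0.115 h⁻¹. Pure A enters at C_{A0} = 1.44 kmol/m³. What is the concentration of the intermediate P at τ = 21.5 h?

The intermediate concentration in a first-order A→B→C sequence is C_P = k₁C_{A0}(e^(−k₁τ) − e^(−k₂τ))/(k₂−k₁).
e^(−k₁τ) = e^(−0.151×21.5) = e^(−3.246) = 0.03891; e^(−k₂τ) = e^(−2.473) = 0.08437.
C_P = 0.151×1.44/(0.115−0.151) × (0.03891−0.08437) = (-6.040)×(-0.04546) = 0.2746 kmol/m³.

0.275 kmol/m³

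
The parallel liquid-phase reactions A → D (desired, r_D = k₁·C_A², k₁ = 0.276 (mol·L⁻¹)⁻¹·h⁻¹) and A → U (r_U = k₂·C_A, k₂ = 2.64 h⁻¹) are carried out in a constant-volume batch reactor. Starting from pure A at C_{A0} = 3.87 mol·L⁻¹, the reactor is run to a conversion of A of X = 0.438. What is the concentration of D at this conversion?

0.405 mol·L⁻¹

C_A = C_{A0}(1−X) = 2.175 mol·L⁻¹.
Along a PFR/batch, dC_U/dC_A = −r_U/(r_D+r_U) = −k₂/(k₂+k₁·C_A).
Integrating from C_{A0} to C_A: C_U = (2.64/0.276)·ln[(2.64+0.276·3.87)/(2.64+0.276·2.17)] = 9.565·ln(3.708/3.240) = 1.290 mol·L⁻¹.
Then C_D = (C_{A0}−C_A) − C_U = 1.695 − 1.290 = 0.4051 mol·L⁻¹.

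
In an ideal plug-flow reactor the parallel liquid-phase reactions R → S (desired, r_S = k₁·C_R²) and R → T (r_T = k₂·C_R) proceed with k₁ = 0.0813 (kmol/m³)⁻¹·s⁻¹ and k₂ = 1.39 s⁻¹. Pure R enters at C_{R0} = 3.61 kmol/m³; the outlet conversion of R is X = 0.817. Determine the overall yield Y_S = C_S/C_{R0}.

0.0893

C_R = C_{R0}(1−X) = 0.6606 kmol/m³.
Along a PFR/batch, dC_T/dC_R = −r_T/(r_S+r_T) = −k₂/(k₂+k₁·C_R).
Integrating from C_{R0} to C_R: C_T = (1.39/0.0813)·ln[(1.39+0.0813·3.61)/(1.39+0.0813·0.661)] = 17.10·ln(1.683/1.444) = 2.627 kmol/m³.
Then C_S = (C_{R0}−C_R) − C_T = 2.949 − 2.627 = 0.3223 kmol/m³.
Y_S = C_S/C_{R0} = 0.3223/3.61 = 0.0893.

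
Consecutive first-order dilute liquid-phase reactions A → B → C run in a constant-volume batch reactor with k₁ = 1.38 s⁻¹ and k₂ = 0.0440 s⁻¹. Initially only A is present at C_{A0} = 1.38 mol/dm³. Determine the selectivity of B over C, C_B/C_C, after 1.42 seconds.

Solving the coupled first-order balances gives C_B(t) = [k₁/(k₂−k₁)]·C_{A0}·(e^(−k₁t) − e^(−k₂t)).
e^(−k₁t) = e^(−1.38×1.42) = e^(−1.960) = 0.1409; e^(−k₂t) = e^(−0.06248) = 0.9394.
C_B = 1.38×1.38/(0.0440−1.38) × (0.1409−0.9394) = (-1.425)×(-0.7985) = 1.138 mol/dm³.
C_A = C_{A0}e^(−k₁t) = 0.1945 mol/dm³, so C_C = C_{A0}−C_A−C_B = 0.04729 mol/dm³; C_B/C_C = 24.1.

24.1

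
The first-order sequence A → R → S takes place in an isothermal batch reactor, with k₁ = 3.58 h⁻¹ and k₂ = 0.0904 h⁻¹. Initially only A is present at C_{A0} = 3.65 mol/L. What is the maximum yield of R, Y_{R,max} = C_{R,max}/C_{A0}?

0.909

Evaluating C_R at t_opt = ln(k₂/k₁)/(k₂−k₁) gives C_{R,max}/C_{A0} = (k₁/k₂)^[k₂/(k₂−k₁)].
= (3.58/0.0904)^(0.0904/(0.0904−3.58)) = (39.60)^(-0.02591) = 0.9091.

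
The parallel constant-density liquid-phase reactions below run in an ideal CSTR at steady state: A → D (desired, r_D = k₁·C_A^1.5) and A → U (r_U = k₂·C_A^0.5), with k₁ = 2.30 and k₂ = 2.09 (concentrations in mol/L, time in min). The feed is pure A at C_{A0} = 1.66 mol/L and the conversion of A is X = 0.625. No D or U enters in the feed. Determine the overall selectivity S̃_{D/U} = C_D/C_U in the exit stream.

0.685

Exit C_A = C_{A0}(1−X) = 1.66×0.375 = 0.6225 mol/L.
In a CSTR the entire volume is at exit conditions, so r_D = 2.30×0.6225^1.5 = 1.130 and r_U = 2.09×0.6225^0.5 = 1.649.
Overall selectivity = C_D/C_U = r_Dτ/(r_Uτ) = r_D/r_U = 0.685.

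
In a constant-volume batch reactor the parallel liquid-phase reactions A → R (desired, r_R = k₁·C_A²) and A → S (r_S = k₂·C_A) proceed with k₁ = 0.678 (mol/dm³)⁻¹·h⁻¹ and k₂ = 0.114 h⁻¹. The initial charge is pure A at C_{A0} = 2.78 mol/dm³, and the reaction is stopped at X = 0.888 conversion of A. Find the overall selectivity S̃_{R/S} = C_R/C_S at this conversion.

C_A = C_{A0}(1−X) = 0.3114 mol/dm³.
Along a PFR/batch, dC_S/dC_A = −r_S/(r_R+r_S) = −k₂/(k₂+k₁·C_A).
Integrating from C_{A0} to C_A: C_S = (0.114/0.678)·ln[(0.114+0.678·2.78)/(0.114+0.678·0.311)] = 0.1681·ln(1.999/0.3251) = 0.3054 mol/dm³.
Then C_R = (C_{A0}−C_A) − C_S = 2.469 − 0.3054 = 2.163 mol/dm³.
S̃_{R/S} = C_R/C_S = 2.163/0.3054 = 7.08.

7.08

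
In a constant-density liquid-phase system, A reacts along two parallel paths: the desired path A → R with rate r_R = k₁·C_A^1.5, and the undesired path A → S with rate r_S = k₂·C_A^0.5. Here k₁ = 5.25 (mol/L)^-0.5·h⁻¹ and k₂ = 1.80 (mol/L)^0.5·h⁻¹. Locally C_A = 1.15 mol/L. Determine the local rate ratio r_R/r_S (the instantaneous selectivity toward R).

S_{R/S} = r_R/r_S = (k₁·C_A^1.5)/(k₂·C_A^0.5) = (k₁/k₂)·C_A.
= (5.25×1.150^1.5) / (1.80×1.150^0.5) = 6.474/1.930 = 3.35.
Since the desired path is higher order in A, keeping C_A high (PFR or concentrated feed) favours R.

3.35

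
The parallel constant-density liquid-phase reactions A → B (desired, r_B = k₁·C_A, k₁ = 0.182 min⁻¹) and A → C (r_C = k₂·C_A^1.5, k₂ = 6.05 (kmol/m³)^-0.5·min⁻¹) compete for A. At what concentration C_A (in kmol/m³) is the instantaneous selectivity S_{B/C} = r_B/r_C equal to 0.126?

0.0570 kmol/m³

S_{B/C} = (k₁/k₂)·C_A^-0.5 ⇒ C_A = (S·k₂/k₁)^(-2).
= (0.126×6.05/0.182)^(-2) = (4.188)^(-2) = 0.0570 kmol/m³.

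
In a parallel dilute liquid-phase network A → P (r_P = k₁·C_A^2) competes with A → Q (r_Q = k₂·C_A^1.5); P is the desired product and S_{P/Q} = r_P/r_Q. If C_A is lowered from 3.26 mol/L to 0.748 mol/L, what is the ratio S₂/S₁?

0.479

S_{P/Q} = (k₁/k₂)·C_A^0.5, so S₂/S₁ = (C_{A,2}/C_{A,1})^0.5.
= (0.748/3.26)^0.5 = (0.2294)^0.5 = 0.479.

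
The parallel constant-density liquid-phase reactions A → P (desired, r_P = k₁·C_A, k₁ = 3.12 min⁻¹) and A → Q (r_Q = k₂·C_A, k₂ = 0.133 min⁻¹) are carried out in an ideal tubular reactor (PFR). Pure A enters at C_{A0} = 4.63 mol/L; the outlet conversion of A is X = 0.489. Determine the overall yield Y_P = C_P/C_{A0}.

0.469

C_A = C_{A0}(1−X) = 2.366 mol/L.
Both paths are first order in A, so the instantaneous fraction to P is constant: dC_P/d(−C_A) = k₁/(k₁+k₂) = 0.9591.
C_P = 0.9591·(C_{A0}−C_A) = 0.9591×2.264 = 2.17 mol/L.
Y_P = C_P/C_{A0} = 2.172/4.63 = 0.469.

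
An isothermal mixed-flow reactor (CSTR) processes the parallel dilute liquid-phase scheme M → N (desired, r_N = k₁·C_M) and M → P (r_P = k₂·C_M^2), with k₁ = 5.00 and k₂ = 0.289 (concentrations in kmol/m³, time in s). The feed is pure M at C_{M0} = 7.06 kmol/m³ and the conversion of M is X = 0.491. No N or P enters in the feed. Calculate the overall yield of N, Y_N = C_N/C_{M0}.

0.407

Exit C_M = C_{M0}(1−X) = 7.06×0.509 = 3.594 kmol/m³.
Rates in a CSTR are evaluated at the outlet concentration: r_N = 5.00×3.594 = 17.97, r_P = 0.289×3.594^2 = 3.732.
Fraction of consumed M going to N: r_N/(r_N+r_P) = 0.8280.
C_N = 0.8280·C_{M0}·X = 0.8280×7.06×0.491 = 2.87 kmol/m³; Y_N = C_N/C_{M0} = 0.407.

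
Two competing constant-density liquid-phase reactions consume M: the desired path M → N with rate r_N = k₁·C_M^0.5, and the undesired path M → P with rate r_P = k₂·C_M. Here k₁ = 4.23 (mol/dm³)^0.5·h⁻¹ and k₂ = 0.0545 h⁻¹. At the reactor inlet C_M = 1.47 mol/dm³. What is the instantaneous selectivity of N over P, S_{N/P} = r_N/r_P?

S_{N/P} = r_N/r_P = (k₁·C_M^0.5)/(k₂·C_M) = (k₁/k₂)·C_M^-0.5.
= (4.23×1.470^0.5) / (0.0545×1.470) = 5.129/0.08011 = 64.0.
The undesired path is higher order in M, so low C_M (CSTR or dilute feed) favours N.

64.0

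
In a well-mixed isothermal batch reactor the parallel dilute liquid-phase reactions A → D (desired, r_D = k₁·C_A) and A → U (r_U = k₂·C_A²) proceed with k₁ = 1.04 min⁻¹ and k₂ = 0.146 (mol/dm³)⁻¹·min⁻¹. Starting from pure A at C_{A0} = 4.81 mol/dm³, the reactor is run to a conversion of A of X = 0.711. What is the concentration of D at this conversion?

2.41 mol/dm³

C_A = C_{A0}(1−X) = 1.390 mol/dm³.
Along a PFR/batch, dC_D/dC_A = −r_D/(r_D+r_U) = −k₁/(k₁+k₂·C_A).
Integrating from C_{A0} to C_A: C_D = (1.04/0.146)·ln[(1.04+0.146·4.81)/(1.04+0.146·1.39)] = 7.123·ln(1.742/1.243) = 2.405 mol/dm³.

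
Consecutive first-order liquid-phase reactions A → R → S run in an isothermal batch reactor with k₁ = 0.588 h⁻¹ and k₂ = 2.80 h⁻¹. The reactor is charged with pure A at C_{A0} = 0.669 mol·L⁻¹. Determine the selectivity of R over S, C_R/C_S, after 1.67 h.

Solving the coupled first-order balances gives C_R(t) = [k₁/(k₂−k₁)]·C_{A0}·(e^(−k₁t) − e^(−k₂t)).
e^(−k₁t) = e^(−0.588×1.67) = e^(−0.9820) = 0.3746; e^(−k₂t) = e^(−4.676) = 0.009316.
C_R = 0.588×0.669/(2.80−0.588) × (0.3746−0.009316) = 0.1778×0.3653 = 0.06496 mol·L⁻¹.
C_A = C_{A0}e^(−k₁t) = 0.2506 mol·L⁻¹, so C_S = C_{A0}−C_A−C_R = 0.3535 mol·L⁻¹; C_R/C_S = 0.184.

0.184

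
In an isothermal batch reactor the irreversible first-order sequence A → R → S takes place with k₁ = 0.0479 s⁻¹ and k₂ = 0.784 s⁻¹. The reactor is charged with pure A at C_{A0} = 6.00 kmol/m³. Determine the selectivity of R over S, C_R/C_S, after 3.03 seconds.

Solving the coupled first-order balances gives C_R(t) = [k₁/(k₂−k₁)]·C_{A0}·(e^(−k₁t) − e^(−k₂t)).
e^(−k₁t) = e^(−0.0479×3.03) = e^(−0.1451) = 0.8649; e^(−k₂t) = e^(−2.376) = 0.09297.
C_R = 0.0479×6.00/(0.784−0.0479) × (0.8649−0.09297) = 0.3904×0.7719 = 0.3014 kmol/m³.
C_A = C_{A0}e^(−k₁t) = 5.189 kmol/m³, so C_S = C_{A0}−C_A−C_R = 0.5092 kmol/m³; C_R/C_S = 0.592.

0.592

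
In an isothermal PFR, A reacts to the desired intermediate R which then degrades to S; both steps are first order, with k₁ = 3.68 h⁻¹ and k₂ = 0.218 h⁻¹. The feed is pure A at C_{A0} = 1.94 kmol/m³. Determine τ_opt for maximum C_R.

The intermediate peaks when r₁ = r₂, i.e. k₁e^(−k₁τ) = k₂e^(−k₂τ), giving τ_opt = ln(k₂/k₁)/(k₂−k₁).
= ln(0.218/3.68)/(0.218−3.68) = ln(0.05924)/-3.462 = -2.826/-3.462 = 0.816 h.

0.816 h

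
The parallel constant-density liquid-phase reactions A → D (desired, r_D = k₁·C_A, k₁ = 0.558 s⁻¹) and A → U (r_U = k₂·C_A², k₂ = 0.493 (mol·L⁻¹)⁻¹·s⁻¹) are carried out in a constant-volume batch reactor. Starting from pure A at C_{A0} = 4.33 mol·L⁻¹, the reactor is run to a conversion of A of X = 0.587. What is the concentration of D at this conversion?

0.709 mol·L⁻¹

C_A = C_{A0}(1−X) = 1.788 mol·L⁻¹.
Along a PFR/batch, dC_D/dC_A = −r_D/(r_D+r_U) = −k₁/(k₁+k₂·C_A).
Integrating from C_{A0} to C_A: C_D = (0.558/0.493)·ln[(0.558+0.493·4.33)/(0.558+0.493·1.79)] = 1.132·ln(2.693/1.440) = 0.7087 mol·L⁻¹.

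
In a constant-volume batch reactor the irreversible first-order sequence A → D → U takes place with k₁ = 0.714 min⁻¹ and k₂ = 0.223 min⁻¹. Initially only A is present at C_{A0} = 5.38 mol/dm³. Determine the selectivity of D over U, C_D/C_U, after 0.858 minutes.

For first-order series with pure A initially, C_D(t) = k₁C_{A0}/(k₂−k₁)·(e^(−k₁t) − e^(−k₂t)).
e^(−k₁t) = e^(−0.714×0.858) = e^(−0.6126) = 0.5419; e^(−k₂t) = e^(−0.1913) = 0.8259.
C_D = 0.714×5.38/(0.223−0.714) × (0.5419−0.8259) = (-7.823)×(-0.2839) = 2.221 mol/dm³.
C_A = C_{A0}e^(−k₁t) = 2.916 mol/dm³, so C_U = C_{A0}−C_A−C_D = 0.2431 mol/dm³; C_D/C_U = 9.14.

9.14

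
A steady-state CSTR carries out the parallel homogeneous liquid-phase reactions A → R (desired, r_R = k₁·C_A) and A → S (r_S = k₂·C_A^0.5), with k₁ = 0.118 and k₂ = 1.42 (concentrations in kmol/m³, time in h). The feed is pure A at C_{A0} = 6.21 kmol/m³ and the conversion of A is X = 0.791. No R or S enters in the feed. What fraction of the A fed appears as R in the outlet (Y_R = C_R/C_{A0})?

Exit C_A = C_{A0}(1−X) = 6.21×0.209 = 1.298 kmol/m³.
In a CSTR the entire volume is at exit conditions, so r_R = 0.118×1.298 = 0.1532 and r_S = 1.42×1.298^0.5 = 1.618.
Fraction of consumed A going to R: r_R/(r_R+r_S) = 0.08648.
C_R = 0.08648·C_{A0}·X = 0.08648×6.21×0.791 = 0.425 kmol/m³; Y_R = C_R/C_{A0} = 0.0684.

0.0684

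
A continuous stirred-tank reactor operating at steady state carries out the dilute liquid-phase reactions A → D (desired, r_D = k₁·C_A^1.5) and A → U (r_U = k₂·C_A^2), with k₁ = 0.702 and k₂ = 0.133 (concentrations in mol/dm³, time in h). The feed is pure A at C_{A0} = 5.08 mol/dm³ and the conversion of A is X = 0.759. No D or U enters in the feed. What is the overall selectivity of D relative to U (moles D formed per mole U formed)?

Exit C_A = C_{A0}(1−X) = 5.08×0.241 = 1.224 mol/dm³.
Rates in a CSTR are evaluated at the outlet concentration: r_D = 0.702×1.224^1.5 = 0.9510, r_U = 0.133×1.224^2 = 0.1993.
Overall selectivity = C_D/C_U = r_Dτ/(r_Uτ) = r_D/r_U = 4.77.

4.77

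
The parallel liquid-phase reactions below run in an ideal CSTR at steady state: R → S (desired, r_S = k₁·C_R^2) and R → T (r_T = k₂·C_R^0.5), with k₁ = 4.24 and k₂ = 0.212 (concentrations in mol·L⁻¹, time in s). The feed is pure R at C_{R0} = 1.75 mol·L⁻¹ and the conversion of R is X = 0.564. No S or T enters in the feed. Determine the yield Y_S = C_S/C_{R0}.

Exit C_R = C_{R0}(1−X) = 1.75×0.436 = 0.7630 mol·L⁻¹.
Rates in a CSTR are evaluated at the outlet concentration: r_S = 4.24×0.7630^2 = 2.468, r_T = 0.212×0.7630^0.5 = 0.1852.
Fraction of consumed R going to S: r_S/(r_S+r_T) = 0.9302.
C_S = 0.9302·C_{R0}·X = 0.9302×1.75×0.564 = 0.918 mol·L⁻¹; Y_S = C_S/C_{R0} = 0.525.

0.525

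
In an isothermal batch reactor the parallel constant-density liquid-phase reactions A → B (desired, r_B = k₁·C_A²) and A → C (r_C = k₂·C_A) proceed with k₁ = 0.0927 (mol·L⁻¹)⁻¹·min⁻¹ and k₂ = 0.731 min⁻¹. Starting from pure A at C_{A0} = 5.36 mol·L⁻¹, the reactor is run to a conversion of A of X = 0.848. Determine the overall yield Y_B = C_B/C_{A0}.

C_A = C_{A0}(1−X) = 0.8147 mol·L⁻¹.
Along a PFR/batch, dC_C/dC_A = −r_C/(r_B+r_C) = −k₂/(k₂+k₁·C_A).
Integrating from C_{A0} to C_A: C_C = (0.731/0.0927)·ln[(0.731+0.0927·5.36)/(0.731+0.0927·0.815)] = 7.886·ln(1.228/0.8065) = 3.314 mol·L⁻¹.
Then C_B = (C_{A0}−C_A) − C_C = 4.545 − 3.314 = 1.231 mol·L⁻¹.
Y_B = C_B/C_{A0} = 1.231/5.36 = 0.230.

0.230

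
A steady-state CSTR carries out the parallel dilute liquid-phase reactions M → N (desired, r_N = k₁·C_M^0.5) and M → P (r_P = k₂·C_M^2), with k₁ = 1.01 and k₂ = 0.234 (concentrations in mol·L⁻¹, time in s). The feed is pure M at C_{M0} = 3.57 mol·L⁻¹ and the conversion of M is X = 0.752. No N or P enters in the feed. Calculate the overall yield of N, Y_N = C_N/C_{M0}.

Exit C_M = C_{M0}(1−X) = 3.57×0.248 = 0.8854 mol·L⁻¹.
In a CSTR the entire volume is at exit conditions, so r_N = 1.01×0.8854^0.5 = 0.9503 and r_P = 0.234×0.8854^2 = 0.1834.
Fraction of consumed M going to N: r_N/(r_N+r_P) = 0.8382.
C_N = 0.8382·C_{M0}·X = 0.8382×3.57×0.752 = 2.25 mol·L⁻¹; Y_N = C_N/C_{M0} = 0.630.

0.630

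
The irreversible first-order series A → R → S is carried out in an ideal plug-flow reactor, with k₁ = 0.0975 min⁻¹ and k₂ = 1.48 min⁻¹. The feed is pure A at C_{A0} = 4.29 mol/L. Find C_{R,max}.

0.233 mol/L

For a first-order series the maximum intermediate yield is C_{R,max}/C_{A0} = (k₁/k₂)^[k₂/(k₂−k₁)].
= (0.0975/1.48)^(1.48/(1.48−0.0975)) = (0.06588)^(1.071) = 0.05438.
C_{R,max} = 0.05438×4.29 = 0.233 mol/L.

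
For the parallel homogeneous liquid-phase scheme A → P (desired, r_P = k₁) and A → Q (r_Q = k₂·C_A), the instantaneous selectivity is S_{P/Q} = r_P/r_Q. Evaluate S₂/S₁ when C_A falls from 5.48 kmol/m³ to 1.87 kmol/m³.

2.93

S_{P/Q} = (k₁/k₂)·C_A⁻¹, so S₂/S₁ = (C_{A,2}/C_{A,1})⁻¹.
= 5.48/1.87 = 2.93.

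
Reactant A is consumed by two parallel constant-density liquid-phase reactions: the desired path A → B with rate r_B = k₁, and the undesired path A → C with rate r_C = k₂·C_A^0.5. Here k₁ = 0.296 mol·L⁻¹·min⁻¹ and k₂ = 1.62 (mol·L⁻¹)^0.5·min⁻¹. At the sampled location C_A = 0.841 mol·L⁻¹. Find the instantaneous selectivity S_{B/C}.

0.199

S_{B/C} = r_B/r_C = (k₁)/(k₂·C_A^0.5) = (k₁/k₂)·C_A^-0.5.
= (0.296) / (1.62×0.8410^0.5) = 0.2960/1.486 = 0.199.
The undesired path is higher order in A, so low C_A (CSTR or dilute feed) favours B.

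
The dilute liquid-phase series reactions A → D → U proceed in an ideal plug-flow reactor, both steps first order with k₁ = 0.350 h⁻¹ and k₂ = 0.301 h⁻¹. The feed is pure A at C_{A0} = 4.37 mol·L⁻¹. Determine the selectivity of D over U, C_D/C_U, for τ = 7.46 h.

0.333

For first-order series with pure A initially, C_D(τ) = k₁C_{A0}/(k₂−k₁)·(e^(−k₁τ) − e^(−k₂τ)).
e^(−k₁τ) = e^(−0.350×7.46) = e^(−2.611) = 0.07346; e^(−k₂τ) = e^(−2.245) = 0.1059.
C_D = 0.350×4.37/(0.301−0.350) × (0.07346−0.1059) = (-31.21)×(-0.03242) = 1.012 mol·L⁻¹.
C_A = C_{A0}e^(−k₁τ) = 0.3210 mol·L⁻¹, so C_U = C_{A0}−C_A−C_D = 3.037 mol·L⁻¹; C_D/C_U = 0.333.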